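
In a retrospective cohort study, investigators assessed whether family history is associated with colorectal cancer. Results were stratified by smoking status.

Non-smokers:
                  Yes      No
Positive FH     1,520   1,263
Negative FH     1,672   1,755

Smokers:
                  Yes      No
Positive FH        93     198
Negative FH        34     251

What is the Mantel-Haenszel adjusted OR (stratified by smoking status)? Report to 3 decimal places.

OR_MH = Σ(aᵢdᵢ/nᵢ) / Σ(bᵢcᵢ/nᵢ), where nᵢ is the stratum total.
Stratum 1 (Non-smokers): n = 6210; a·d/n = 1520·1755/6210 = 429.5652; b·c/n = 1263·1672/6210 = 340.0541
Stratum 2 (Smokers): n = 576; a·d/n = 93·251/576 = 40.5260; b·c/n = 198·34/576 = 11.6875
OR_MH = (429.5652 + 40.5260) / (340.0541 + 11.6875) = 470.0913 / 351.7416 = 1.33647

1.336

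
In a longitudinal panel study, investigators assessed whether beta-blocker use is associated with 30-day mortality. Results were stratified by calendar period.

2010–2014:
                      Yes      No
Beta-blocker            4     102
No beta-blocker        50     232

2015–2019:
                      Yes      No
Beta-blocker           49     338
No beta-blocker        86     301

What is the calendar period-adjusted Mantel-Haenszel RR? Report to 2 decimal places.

0.48

RR_MH = Σ(aᵢ·n₀ᵢ/nᵢ) / Σ(cᵢ·n₁ᵢ/nᵢ), with n₁ᵢ = aᵢ+bᵢ (exposed), n₀ᵢ = cᵢ+dᵢ (unexposed), nᵢ = n₁ᵢ+n₀ᵢ.
Stratum 1 (2010–2014): n₁ = 106, n₀ = 282, n = 388; a·n₀/n = 4·282/388 = 2.9072; c·n₁/n = 50·106/388 = 13.6598
Stratum 2 (2015–2019): n₁ = 387, n₀ = 387, n = 774; a·n₀/n = 49·387/774 = 24.5000; c·n₁/n = 86·387/774 = 43.0000
RR_MH = (2.9072 + 24.5000) / (13.6598 + 43.0000) = 27.4072 / 56.6598 = 0.48372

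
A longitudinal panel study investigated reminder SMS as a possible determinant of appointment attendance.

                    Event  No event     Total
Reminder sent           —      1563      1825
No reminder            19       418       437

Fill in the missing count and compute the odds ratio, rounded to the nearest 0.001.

The missing cell is in the exposed row: 1825 − 1563 = 262.
So a = 262, b = 1563, c = 19, d = 418.
OR = (a·d)/(b·c) = (262 × 418) / (1563 × 19) = 109516 / 29697 = 3.68778

3.688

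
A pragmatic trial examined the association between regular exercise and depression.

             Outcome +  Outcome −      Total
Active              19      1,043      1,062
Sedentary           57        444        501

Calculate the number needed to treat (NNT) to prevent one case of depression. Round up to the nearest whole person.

Risk in treated group = 19/1062 = 0.01789; risk in control = 57/501 = 0.11377.
Absolute risk reduction = 0.11377 − 0.01789 = 0.09588
NNT = 1 / ARR = 1 / 0.09588 = 10.430 → round up → 11

11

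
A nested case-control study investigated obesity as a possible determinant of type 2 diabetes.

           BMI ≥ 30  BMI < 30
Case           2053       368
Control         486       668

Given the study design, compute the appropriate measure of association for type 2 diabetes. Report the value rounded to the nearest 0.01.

Reading the table with exposure as columns: a = 2053 (BMI ≥ 30, case), b = 486 (BMI ≥ 30, non-case), c = 368 (BMI < 30, case), d = 668.
This is a nested case-control study: participants were sampled on outcome status, so risks in the source population cannot be estimated directly — relative risk is not valid here. The odds ratio is the appropriate measure.
OR = (a·d)/(b·c) = (2053 × 668) / (486 × 368) = 1371404 / 178848 = 7.66799

7.67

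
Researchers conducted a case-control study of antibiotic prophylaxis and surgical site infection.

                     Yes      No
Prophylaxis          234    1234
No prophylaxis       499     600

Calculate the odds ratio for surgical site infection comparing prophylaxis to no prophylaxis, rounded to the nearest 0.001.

Cells: a = 234, b = 1234, c = 499, d = 600.
OR = (a·d)/(b·c) = (234 × 600) / (1234 × 499) = 140400 / 615766 = 0.22801
Exposure is associated with lower odds of surgical site infection (OR = 0.23 < 1).

0.228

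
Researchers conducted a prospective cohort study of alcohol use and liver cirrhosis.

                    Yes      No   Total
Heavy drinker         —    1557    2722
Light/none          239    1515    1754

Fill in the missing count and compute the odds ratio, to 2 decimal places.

The missing cell is in the exposed row: 2722 − 1557 = 1165.
So a = 1165, b = 1557, c = 239, d = 1515.
OR = (a·d)/(b·c) = (1165 × 1515) / (1557 × 239) = 1764975 / 372123 = 4.74299

4.74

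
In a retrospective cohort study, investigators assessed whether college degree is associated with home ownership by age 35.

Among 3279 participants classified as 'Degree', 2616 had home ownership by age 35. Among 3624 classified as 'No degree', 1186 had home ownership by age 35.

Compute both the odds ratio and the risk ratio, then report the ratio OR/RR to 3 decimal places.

3.327

From the description: a = 2616, b = 663, c = 1186, d = 2438.
OR = (2616·2438)/(663·1186) = 6377808/786318 = 8.11098
Risk in exposed = 2616/3279 = 0.79780; risk in unexposed = 1186/3624 = 0.32726; RR = 2.43781
OR/RR = 8.11098 / 2.43781 = 3.32716
The outcome is not rare, so the OR lies further from 1 than the RR.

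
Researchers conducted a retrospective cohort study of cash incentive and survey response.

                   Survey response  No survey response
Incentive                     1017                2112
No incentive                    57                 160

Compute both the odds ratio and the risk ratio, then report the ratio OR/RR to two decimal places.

Cells: a = 1017, b = 2112, c = 57, d = 160.
OR = (1017·160)/(2112·57) = 162720/120384 = 1.35167
Risk in exposed = 1017/3129 = 0.32502; risk in unexposed = 57/217 = 0.26267; RR = 1.23737
OR/RR = 1.35167 / 1.23737 = 1.09238
The outcome is not rare, so the OR lies further from 1 than the RR.

1.09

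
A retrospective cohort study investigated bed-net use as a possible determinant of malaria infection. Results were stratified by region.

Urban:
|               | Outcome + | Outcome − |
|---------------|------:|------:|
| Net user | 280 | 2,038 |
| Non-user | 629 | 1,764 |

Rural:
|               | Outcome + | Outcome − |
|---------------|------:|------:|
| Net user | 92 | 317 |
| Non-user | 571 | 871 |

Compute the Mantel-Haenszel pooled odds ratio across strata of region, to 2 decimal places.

0.40

OR_MH = Σ(aᵢdᵢ/nᵢ) / Σ(bᵢcᵢ/nᵢ), where nᵢ is the stratum total.
Stratum 1 (Urban): n = 4711; a·d/n = 280·1764/4711 = 104.8440; b·c/n = 2038·629/4711 = 272.1083
Stratum 2 (Rural): n = 1851; a·d/n = 92·871/1851 = 43.2912; b·c/n = 317·571/1851 = 97.7888
OR_MH = (104.8440 + 43.2912) / (272.1083 + 97.7888) = 148.1352 / 369.8970 = 0.40048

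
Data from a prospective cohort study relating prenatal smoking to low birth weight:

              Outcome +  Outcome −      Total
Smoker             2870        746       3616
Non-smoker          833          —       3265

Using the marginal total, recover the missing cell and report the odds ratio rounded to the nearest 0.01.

11.23

The missing cell is in the unexposed row: 3265 − 833 = 2432.
So a = 2870, b = 746, c = 833, d = 2432.
OR = (a·d)/(b·c) = (2870 × 2432) / (746 × 833) = 6979840 / 621418 = 11.23212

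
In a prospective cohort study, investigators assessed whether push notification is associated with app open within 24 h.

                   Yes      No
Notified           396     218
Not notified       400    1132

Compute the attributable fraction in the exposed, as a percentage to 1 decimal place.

59.5

Cells: a = 396, b = 218, c = 400, d = 1132.
Risk in exposed = 396/614 = 0.64495; risk in unexposed = 400/1532 = 0.26110.
RR = 0.64495/0.26110 = 2.47016
AR% = (RR − 1)/RR × 100 = (2.47016 − 1)/2.47016 × 100 = 59.5168%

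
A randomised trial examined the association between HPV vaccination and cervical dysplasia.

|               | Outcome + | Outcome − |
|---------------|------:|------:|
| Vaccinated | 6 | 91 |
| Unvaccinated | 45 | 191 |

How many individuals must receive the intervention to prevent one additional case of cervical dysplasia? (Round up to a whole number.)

8

Risk in treated group = 6/97 = 0.06186; risk in control = 45/236 = 0.19068.
Absolute risk reduction = 0.19068 − 0.06186 = 0.12882
NNT = 1 / ARR = 1 / 0.12882 = 7.763 → round up → 8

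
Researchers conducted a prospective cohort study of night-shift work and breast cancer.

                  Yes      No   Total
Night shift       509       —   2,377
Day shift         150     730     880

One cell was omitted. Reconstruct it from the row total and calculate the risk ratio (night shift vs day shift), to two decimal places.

1.26

The missing cell is in the exposed row: 2377 − 509 = 1868.
So a = 509, b = 1868, c = 150, d = 730.
RR = [a/(a+b)] / [c/(c+d)] = (509/2377) / (150/880) = 0.21414/0.17045 = 1.25626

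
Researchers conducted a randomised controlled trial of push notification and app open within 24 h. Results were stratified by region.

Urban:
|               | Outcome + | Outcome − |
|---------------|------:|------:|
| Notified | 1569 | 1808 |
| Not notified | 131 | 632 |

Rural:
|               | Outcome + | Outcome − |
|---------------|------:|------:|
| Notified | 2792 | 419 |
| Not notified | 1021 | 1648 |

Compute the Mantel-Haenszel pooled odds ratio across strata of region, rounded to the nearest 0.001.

7.864

OR_MH = Σ(aᵢdᵢ/nᵢ) / Σ(bᵢcᵢ/nᵢ), where nᵢ is the stratum total.
Stratum 1 (Urban): n = 4140; a·d/n = 1569·632/4140 = 239.5188; b·c/n = 1808·131/4140 = 57.2097
Stratum 2 (Rural): n = 5880; a·d/n = 2792·1648/5880 = 782.5197; b·c/n = 419·1021/5880 = 72.7549
OR_MH = (239.5188 + 782.5197) / (57.2097 + 72.7549) = 1022.0386 / 129.9646 = 7.86398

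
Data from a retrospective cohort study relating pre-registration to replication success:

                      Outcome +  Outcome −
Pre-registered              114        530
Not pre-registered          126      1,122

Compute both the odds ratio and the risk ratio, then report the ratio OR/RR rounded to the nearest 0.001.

1.092

Cells: a = 114, b = 530, c = 126, d = 1122.
OR = (114·1122)/(530·126) = 127908/66780 = 1.91536
Risk in exposed = 114/644 = 0.17702; risk in unexposed = 126/1248 = 0.10096; RR = 1.75333
OR/RR = 1.91536 / 1.75333 = 1.09242
The outcome is not rare, so the OR lies further from 1 than the RR.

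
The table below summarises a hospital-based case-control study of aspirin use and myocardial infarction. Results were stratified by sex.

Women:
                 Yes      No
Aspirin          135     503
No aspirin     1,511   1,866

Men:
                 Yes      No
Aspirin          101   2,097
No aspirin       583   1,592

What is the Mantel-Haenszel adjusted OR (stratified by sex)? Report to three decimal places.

0.212

OR_MH = Σ(aᵢdᵢ/nᵢ) / Σ(bᵢcᵢ/nᵢ), where nᵢ is the stratum total.
Stratum 1 (Women): n = 4015; a·d/n = 135·1866/4015 = 62.7422; b·c/n = 503·1511/4015 = 189.2984
Stratum 2 (Men): n = 4373; a·d/n = 101·1592/4373 = 36.7693; b·c/n = 2097·583/4373 = 279.5680
OR_MH = (62.7422 + 36.7693) / (189.2984 + 279.5680) = 99.5115 / 468.8664 = 0.21224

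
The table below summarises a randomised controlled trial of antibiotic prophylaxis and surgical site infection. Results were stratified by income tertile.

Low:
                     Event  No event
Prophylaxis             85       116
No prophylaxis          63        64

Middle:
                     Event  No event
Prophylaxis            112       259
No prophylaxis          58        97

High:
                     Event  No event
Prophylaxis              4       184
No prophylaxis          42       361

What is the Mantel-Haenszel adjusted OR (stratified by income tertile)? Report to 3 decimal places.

0.621

OR_MH = Σ(aᵢdᵢ/nᵢ) / Σ(bᵢcᵢ/nᵢ), where nᵢ is the stratum total.
Stratum 1 (Low): n = 328; a·d/n = 85·64/328 = 16.5854; b·c/n = 116·63/328 = 22.2805
Stratum 2 (Middle): n = 526; a·d/n = 112·97/526 = 20.6540; b·c/n = 259·58/526 = 28.5589
Stratum 3 (High): n = 591; a·d/n = 4·361/591 = 2.4433; b·c/n = 184·42/591 = 13.0761
OR_MH = (16.5854 + 20.6540 + 2.4433) / (22.2805 + 28.5589 + 13.0761) = 39.6827 / 63.9156 = 0.62086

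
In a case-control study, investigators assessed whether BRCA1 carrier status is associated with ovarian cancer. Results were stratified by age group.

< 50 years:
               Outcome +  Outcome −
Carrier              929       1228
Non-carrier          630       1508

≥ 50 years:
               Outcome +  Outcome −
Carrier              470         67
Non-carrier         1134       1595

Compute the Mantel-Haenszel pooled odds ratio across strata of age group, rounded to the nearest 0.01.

OR_MH = Σ(aᵢdᵢ/nᵢ) / Σ(bᵢcᵢ/nᵢ), where nᵢ is the stratum total.
Stratum 1 (< 50 years): n = 4295; a·d/n = 929·1508/4295 = 326.1774; b·c/n = 1228·630/4295 = 180.1257
Stratum 2 (≥ 50 years): n = 3266; a·d/n = 470·1595/3266 = 229.5315; b·c/n = 67·1134/3266 = 23.2633
OR_MH = (326.1774 + 229.5315) / (180.1257 + 23.2633) = 555.7090 / 203.3890 = 2.73225

2.73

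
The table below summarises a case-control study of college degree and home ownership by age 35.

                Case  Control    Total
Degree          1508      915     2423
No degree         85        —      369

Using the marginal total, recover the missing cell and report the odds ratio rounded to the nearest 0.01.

5.51

The missing cell is in the unexposed row: 369 − 85 = 284.
So a = 1508, b = 915, c = 85, d = 284.
OR = (a·d)/(b·c) = (1508 × 284) / (915 × 85) = 428272 / 77775 = 5.50655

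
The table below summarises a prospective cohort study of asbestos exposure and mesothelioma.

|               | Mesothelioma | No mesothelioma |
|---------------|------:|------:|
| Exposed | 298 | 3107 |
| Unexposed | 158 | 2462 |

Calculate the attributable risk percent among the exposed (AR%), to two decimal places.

31.09

Cells: a = 298, b = 3107, c = 158, d = 2462.
Risk in exposed = 298/3405 = 0.08752; risk in unexposed = 158/2620 = 0.06031.
RR = 0.08752/0.06031 = 1.45125
AR% = (RR − 1)/RR × 100 = (1.45125 − 1)/1.45125 × 100 = 31.0941%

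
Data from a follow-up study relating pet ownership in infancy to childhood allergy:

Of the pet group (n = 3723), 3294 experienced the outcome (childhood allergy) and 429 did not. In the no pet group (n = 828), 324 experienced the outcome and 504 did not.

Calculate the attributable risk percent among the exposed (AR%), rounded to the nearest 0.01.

55.77

From the description: a = 3294, b = 429, c = 324, d = 504.
Risk in exposed = 3294/3723 = 0.88477; risk in unexposed = 324/828 = 0.39130.
RR = 0.88477/0.39130 = 2.26108
AR% = (RR − 1)/RR × 100 = (2.26108 − 1)/2.26108 × 100 = 55.7733%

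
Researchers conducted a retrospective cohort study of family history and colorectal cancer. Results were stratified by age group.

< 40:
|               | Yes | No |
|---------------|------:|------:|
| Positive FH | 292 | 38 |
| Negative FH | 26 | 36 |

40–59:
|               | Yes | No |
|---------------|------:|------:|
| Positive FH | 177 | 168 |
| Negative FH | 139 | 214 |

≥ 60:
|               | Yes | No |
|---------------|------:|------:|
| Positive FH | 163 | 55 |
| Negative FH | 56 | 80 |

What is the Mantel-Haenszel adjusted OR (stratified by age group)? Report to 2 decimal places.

OR_MH = Σ(aᵢdᵢ/nᵢ) / Σ(bᵢcᵢ/nᵢ), where nᵢ is the stratum total.
Stratum 1 (< 40): n = 392; a·d/n = 292·36/392 = 26.8163; b·c/n = 38·26/392 = 2.5204
Stratum 2 (40–59): n = 698; a·d/n = 177·214/698 = 54.2665; b·c/n = 168·139/698 = 33.4556
Stratum 3 (≥ 60): n = 354; a·d/n = 163·80/354 = 36.8362; b·c/n = 55·56/354 = 8.7006
OR_MH = (26.8163 + 54.2665 + 36.8362) / (2.5204 + 33.4556 + 8.7006) = 117.9190 / 44.6766 = 2.63939

2.64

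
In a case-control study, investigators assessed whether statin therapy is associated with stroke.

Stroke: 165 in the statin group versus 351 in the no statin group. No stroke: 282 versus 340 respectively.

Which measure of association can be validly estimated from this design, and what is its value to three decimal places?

From the description: a = 165, b = 282, c = 351, d = 340.
This is a case-control study: participants were sampled on outcome status, so risks in the source population cannot be estimated directly — relative risk is not valid here. The odds ratio is the appropriate measure.
OR = (a·d)/(b·c) = (165 × 340) / (282 × 351) = 56100 / 98982 = 0.56677

0.567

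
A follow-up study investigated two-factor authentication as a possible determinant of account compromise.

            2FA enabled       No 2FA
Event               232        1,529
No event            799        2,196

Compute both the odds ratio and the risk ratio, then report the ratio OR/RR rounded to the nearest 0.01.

0.76

Reading the table with exposure as columns: a = 232 (2FA enabled, case), b = 799 (2FA enabled, non-case), c = 1529 (No 2FA, case), d = 2196.
OR = (232·2196)/(799·1529) = 509472/1221671 = 0.41703
Risk in exposed = 232/1031 = 0.22502; risk in unexposed = 1529/3725 = 0.41047; RR = 0.54821
OR/RR = 0.41703 / 0.54821 = 0.76071
The outcome is not rare, so the OR lies further from 1 than the RR.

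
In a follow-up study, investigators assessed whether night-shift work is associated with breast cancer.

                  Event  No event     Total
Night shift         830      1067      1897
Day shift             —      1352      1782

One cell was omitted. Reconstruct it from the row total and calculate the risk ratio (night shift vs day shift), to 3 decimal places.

1.813

The missing cell is in the unexposed row: 1782 − 1352 = 430.
So a = 830, b = 1067, c = 430, d = 1352.
RR = [a/(a+b)] / [c/(c+d)] = (830/1897) / (430/1782) = 0.43753/0.24130 = 1.81322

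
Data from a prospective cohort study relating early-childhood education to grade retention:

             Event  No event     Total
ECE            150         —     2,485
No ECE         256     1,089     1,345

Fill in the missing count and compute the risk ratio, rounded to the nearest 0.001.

The missing cell is in the exposed row: 2485 − 150 = 2335.
So a = 150, b = 2335, c = 256, d = 1089.
RR = [a/(a+b)] / [c/(c+d)] = (150/2485) / (256/1345) = 0.06036/0.19033 = 0.31714

0.317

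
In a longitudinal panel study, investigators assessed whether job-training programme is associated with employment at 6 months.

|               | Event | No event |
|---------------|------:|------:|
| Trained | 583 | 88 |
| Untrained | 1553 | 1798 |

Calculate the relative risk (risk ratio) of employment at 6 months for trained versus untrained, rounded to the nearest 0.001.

1.875

Cells: a = 583, b = 88, c = 1553, d = 1798.
Risk in exposed = 583/671 = 0.86885; risk in unexposed = 1553/3351 = 0.46344.
RR = 0.86885 / 0.46344 = 1.87477
The risk among the exposed is 1.87 times that among the unexposed.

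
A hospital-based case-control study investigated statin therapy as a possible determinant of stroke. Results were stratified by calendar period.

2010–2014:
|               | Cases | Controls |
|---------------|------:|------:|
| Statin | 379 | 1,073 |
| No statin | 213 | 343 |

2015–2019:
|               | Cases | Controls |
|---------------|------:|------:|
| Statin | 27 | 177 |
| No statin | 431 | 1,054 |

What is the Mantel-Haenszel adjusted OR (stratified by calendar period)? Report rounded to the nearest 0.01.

OR_MH = Σ(aᵢdᵢ/nᵢ) / Σ(bᵢcᵢ/nᵢ), where nᵢ is the stratum total.
Stratum 1 (2010–2014): n = 2008; a·d/n = 379·343/2008 = 64.7395; b·c/n = 1073·213/2008 = 113.8192
Stratum 2 (2015–2019): n = 1689; a·d/n = 27·1054/1689 = 16.8490; b·c/n = 177·431/1689 = 45.1670
OR_MH = (64.7395 + 16.8490) / (113.8192 + 45.1670) = 81.5886 / 158.9862 = 0.51318

0.51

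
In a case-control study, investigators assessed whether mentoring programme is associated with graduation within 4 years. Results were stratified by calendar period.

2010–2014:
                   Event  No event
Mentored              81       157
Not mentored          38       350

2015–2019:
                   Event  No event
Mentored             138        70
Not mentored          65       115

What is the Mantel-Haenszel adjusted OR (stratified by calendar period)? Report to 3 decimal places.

4.055

OR_MH = Σ(aᵢdᵢ/nᵢ) / Σ(bᵢcᵢ/nᵢ), where nᵢ is the stratum total.
Stratum 1 (2010–2014): n = 626; a·d/n = 81·350/626 = 45.2875; b·c/n = 157·38/626 = 9.5304
Stratum 2 (2015–2019): n = 388; a·d/n = 138·115/388 = 40.9021; b·c/n = 70·65/388 = 11.7268
OR_MH = (45.2875 + 40.9021) / (9.5304 + 11.7268) = 86.1896 / 21.2572 = 4.05462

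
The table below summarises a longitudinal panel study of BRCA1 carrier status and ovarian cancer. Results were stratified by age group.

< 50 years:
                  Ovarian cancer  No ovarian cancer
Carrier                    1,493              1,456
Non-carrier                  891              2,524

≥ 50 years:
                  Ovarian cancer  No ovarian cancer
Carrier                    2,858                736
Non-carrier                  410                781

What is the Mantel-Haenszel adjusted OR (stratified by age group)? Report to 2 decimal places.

OR_MH = Σ(aᵢdᵢ/nᵢ) / Σ(bᵢcᵢ/nᵢ), where nᵢ is the stratum total.
Stratum 1 (< 50 years): n = 6364; a·d/n = 1493·2524/6364 = 592.1326; b·c/n = 1456·891/6364 = 203.8492
Stratum 2 (≥ 50 years): n = 4785; a·d/n = 2858·781/4785 = 466.4782; b·c/n = 736·410/4785 = 63.0637
OR_MH = (592.1326 + 466.4782) / (203.8492 + 63.0637) = 1058.6108 / 266.9129 = 3.96613

3.97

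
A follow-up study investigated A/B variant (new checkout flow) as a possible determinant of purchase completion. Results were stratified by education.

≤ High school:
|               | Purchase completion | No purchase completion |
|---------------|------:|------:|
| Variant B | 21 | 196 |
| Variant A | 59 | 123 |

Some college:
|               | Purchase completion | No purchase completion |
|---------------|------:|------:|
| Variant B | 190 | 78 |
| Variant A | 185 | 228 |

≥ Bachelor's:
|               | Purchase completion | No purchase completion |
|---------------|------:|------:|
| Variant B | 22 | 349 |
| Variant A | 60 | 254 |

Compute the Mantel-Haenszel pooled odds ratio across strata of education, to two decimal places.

OR_MH = Σ(aᵢdᵢ/nᵢ) / Σ(bᵢcᵢ/nᵢ), where nᵢ is the stratum total.
Stratum 1 (≤ High school): n = 399; a·d/n = 21·123/399 = 6.4737; b·c/n = 196·59/399 = 28.9825
Stratum 2 (Some college): n = 681; a·d/n = 190·228/681 = 63.6123; b·c/n = 78·185/681 = 21.1894
Stratum 3 (≥ Bachelor's): n = 685; a·d/n = 22·254/685 = 8.1577; b·c/n = 349·60/685 = 30.5693
OR_MH = (6.4737 + 63.6123 + 8.1577) / (28.9825 + 21.1894 + 30.5693) = 78.2437 / 80.7412 = 0.96907

0.97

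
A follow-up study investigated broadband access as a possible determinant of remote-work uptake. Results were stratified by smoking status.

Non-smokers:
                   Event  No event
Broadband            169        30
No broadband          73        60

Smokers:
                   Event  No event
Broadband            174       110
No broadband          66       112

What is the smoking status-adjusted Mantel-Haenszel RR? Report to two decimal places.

RR_MH = Σ(aᵢ·n₀ᵢ/nᵢ) / Σ(cᵢ·n₁ᵢ/nᵢ), with n₁ᵢ = aᵢ+bᵢ (exposed), n₀ᵢ = cᵢ+dᵢ (unexposed), nᵢ = n₁ᵢ+n₀ᵢ.
Stratum 1 (Non-smokers): n₁ = 199, n₀ = 133, n = 332; a·n₀/n = 169·133/332 = 67.7018; c·n₁/n = 73·199/332 = 43.7560
Stratum 2 (Smokers): n₁ = 284, n₀ = 178, n = 462; a·n₀/n = 174·178/462 = 67.0390; c·n₁/n = 66·284/462 = 40.5714
RR_MH = (67.7018 + 67.0390) / (43.7560 + 40.5714) = 134.7408 / 84.3275 = 1.59783

1.60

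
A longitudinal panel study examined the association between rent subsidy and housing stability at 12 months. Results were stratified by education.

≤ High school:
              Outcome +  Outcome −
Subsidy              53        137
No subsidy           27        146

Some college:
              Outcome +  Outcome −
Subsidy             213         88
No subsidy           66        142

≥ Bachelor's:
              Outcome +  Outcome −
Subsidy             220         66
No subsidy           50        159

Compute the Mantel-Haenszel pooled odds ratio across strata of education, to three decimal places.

5.356

OR_MH = Σ(aᵢdᵢ/nᵢ) / Σ(bᵢcᵢ/nᵢ), where nᵢ is the stratum total.
Stratum 1 (≤ High school): n = 363; a·d/n = 53·146/363 = 21.3168; b·c/n = 137·27/363 = 10.1901
Stratum 2 (Some college): n = 509; a·d/n = 213·142/509 = 59.4224; b·c/n = 88·66/509 = 11.4106
Stratum 3 (≥ Bachelor's): n = 495; a·d/n = 220·159/495 = 70.6667; b·c/n = 66·50/495 = 6.6667
OR_MH = (21.3168 + 59.4224 + 70.6667) / (10.1901 + 11.4106 + 6.6667) = 151.4059 / 28.2674 = 5.35621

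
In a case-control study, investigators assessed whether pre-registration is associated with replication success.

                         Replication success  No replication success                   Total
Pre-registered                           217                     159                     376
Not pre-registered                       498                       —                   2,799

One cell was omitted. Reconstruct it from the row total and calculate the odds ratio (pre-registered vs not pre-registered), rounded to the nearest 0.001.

The missing cell is in the unexposed row: 2799 − 498 = 2301.
So a = 217, b = 159, c = 498, d = 2301.
OR = (a·d)/(b·c) = (217 × 2301) / (159 × 498) = 499317 / 79182 = 6.30594

6.306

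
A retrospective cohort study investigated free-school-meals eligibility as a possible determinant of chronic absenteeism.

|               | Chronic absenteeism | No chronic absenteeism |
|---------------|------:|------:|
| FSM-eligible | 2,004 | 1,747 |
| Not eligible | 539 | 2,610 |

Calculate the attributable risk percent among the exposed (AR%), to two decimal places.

Cells: a = 2004, b = 1747, c = 539, d = 2610.
Risk in exposed = 2004/3751 = 0.53426; risk in unexposed = 539/3149 = 0.17117.
RR = 0.53426/0.17117 = 3.12129
AR% = (RR − 1)/RR × 100 = (3.12129 − 1)/3.12129 × 100 = 67.9620%

67.96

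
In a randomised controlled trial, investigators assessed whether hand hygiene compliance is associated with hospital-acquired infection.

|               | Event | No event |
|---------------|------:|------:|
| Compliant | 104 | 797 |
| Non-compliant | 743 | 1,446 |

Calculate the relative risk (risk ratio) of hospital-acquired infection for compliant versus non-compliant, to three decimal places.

Cells: a = 104, b = 797, c = 743, d = 1446.
Risk in exposed = 104/901 = 0.11543; risk in unexposed = 743/2189 = 0.33942.
RR = 0.11543 / 0.33942 = 0.34007
The risk is 66% lower among the exposed than among the unexposed.

0.340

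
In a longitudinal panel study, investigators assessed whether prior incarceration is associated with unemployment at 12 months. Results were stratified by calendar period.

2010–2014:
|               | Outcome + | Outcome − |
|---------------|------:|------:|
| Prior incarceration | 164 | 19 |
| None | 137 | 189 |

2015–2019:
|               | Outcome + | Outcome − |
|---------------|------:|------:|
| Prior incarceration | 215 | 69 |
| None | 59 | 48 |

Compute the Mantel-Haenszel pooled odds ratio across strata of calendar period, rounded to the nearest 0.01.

OR_MH = Σ(aᵢdᵢ/nᵢ) / Σ(bᵢcᵢ/nᵢ), where nᵢ is the stratum total.
Stratum 1 (2010–2014): n = 509; a·d/n = 164·189/509 = 60.8959; b·c/n = 19·137/509 = 5.1139
Stratum 2 (2015–2019): n = 391; a·d/n = 215·48/391 = 26.3939; b·c/n = 69·59/391 = 10.4118
OR_MH = (60.8959 + 26.3939) / (5.1139 + 10.4118) = 87.2897 / 15.5257 = 5.62227

5.62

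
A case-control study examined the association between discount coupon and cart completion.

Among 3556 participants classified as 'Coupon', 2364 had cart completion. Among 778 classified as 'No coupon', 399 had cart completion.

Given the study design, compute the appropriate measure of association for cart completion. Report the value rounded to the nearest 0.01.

1.88

From the description: a = 2364, b = 1192, c = 399, d = 379.
This is a case-control study: participants were sampled on outcome status, so risks in the source population cannot be estimated directly — relative risk is not valid here. The odds ratio is the appropriate measure.
OR = (a·d)/(b·c) = (2364 × 379) / (1192 × 399) = 895956 / 475608 = 1.88381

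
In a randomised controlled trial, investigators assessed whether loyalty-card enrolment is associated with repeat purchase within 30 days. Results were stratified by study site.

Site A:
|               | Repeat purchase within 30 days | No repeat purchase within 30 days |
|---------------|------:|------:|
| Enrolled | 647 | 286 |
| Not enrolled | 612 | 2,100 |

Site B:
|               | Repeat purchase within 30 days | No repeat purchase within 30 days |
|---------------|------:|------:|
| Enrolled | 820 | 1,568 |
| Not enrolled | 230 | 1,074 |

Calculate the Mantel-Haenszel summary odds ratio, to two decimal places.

4.20

OR_MH = Σ(aᵢdᵢ/nᵢ) / Σ(bᵢcᵢ/nᵢ), where nᵢ is the stratum total.
Stratum 1 (Site A): n = 3645; a·d/n = 647·2100/3645 = 372.7572; b·c/n = 286·612/3645 = 48.0198
Stratum 2 (Site B): n = 3692; a·d/n = 820·1074/3692 = 238.5374; b·c/n = 1568·230/3692 = 97.6815
OR_MH = (372.7572 + 238.5374) / (48.0198 + 97.6815) = 611.2946 / 145.7012 = 4.19553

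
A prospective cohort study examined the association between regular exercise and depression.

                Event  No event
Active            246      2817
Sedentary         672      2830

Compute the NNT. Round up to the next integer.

9

Risk in treated group = 246/3063 = 0.08031; risk in control = 672/3502 = 0.19189.
Absolute risk reduction = 0.19189 − 0.08031 = 0.11158
NNT = 1 / ARR = 1 / 0.11158 = 8.962 → round up → 9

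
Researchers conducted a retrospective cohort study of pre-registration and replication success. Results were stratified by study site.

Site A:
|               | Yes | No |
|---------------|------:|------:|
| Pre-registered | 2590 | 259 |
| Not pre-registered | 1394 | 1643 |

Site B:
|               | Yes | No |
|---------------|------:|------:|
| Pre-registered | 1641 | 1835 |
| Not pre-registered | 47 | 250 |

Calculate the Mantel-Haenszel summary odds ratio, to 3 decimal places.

OR_MH = Σ(aᵢdᵢ/nᵢ) / Σ(bᵢcᵢ/nᵢ), where nᵢ is the stratum total.
Stratum 1 (Site A): n = 5886; a·d/n = 2590·1643/5886 = 722.9647; b·c/n = 259·1394/5886 = 61.3398
Stratum 2 (Site B): n = 3773; a·d/n = 1641·250/3773 = 108.7331; b·c/n = 1835·47/3773 = 22.8585
OR_MH = (722.9647 + 108.7331) / (61.3398 + 22.8585) = 831.6978 / 84.1983 = 9.87785

9.878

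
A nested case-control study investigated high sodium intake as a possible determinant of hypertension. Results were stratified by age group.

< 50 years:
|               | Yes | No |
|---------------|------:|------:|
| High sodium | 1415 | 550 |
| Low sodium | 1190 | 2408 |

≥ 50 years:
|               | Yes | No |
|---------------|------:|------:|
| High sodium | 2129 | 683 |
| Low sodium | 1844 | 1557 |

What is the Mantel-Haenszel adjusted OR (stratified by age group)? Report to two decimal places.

3.58

OR_MH = Σ(aᵢdᵢ/nᵢ) / Σ(bᵢcᵢ/nᵢ), where nᵢ is the stratum total.
Stratum 1 (< 50 years): n = 5563; a·d/n = 1415·2408/5563 = 612.4969; b·c/n = 550·1190/5563 = 117.6523
Stratum 2 (≥ 50 years): n = 6213; a·d/n = 2129·1557/6213 = 533.5350; b·c/n = 683·1844/6213 = 202.7124
OR_MH = (612.4969 + 533.5350) / (117.6523 + 202.7124) = 1146.0319 / 320.3647 = 3.57727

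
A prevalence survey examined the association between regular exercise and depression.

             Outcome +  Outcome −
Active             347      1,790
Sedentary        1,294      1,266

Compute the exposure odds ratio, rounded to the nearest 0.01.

Cells: a = 347, b = 1790, c = 1294, d = 1266.
OR = (a·d)/(b·c) = (347 × 1266) / (1790 × 1294) = 439302 / 2316260 = 0.18966
Exposure is associated with lower odds of depression (OR = 0.19 < 1).

0.19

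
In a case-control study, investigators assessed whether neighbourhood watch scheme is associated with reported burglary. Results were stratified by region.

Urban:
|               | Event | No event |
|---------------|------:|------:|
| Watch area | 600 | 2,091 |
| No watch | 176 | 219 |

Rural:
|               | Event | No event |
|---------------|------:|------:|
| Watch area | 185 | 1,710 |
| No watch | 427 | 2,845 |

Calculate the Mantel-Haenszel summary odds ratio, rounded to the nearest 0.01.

OR_MH = Σ(aᵢdᵢ/nᵢ) / Σ(bᵢcᵢ/nᵢ), where nᵢ is the stratum total.
Stratum 1 (Urban): n = 3086; a·d/n = 600·219/3086 = 42.5794; b·c/n = 2091·176/3086 = 119.2534
Stratum 2 (Rural): n = 5167; a·d/n = 185·2845/5167 = 101.8628; b·c/n = 1710·427/5167 = 141.3141
OR_MH = (42.5794 + 101.8628) / (119.2534 + 141.3141) = 144.4422 / 260.5675 = 0.55434

0.55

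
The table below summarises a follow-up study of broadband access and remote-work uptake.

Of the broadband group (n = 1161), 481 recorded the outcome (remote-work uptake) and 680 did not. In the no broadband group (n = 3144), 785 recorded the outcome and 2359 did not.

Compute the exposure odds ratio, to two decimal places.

2.13

From the description: a = 481, b = 680, c = 785, d = 2359.
OR = (a·d)/(b·c) = (481 × 2359) / (680 × 785) = 1134679 / 533800 = 2.12566
The odds of remote-work uptake are about 2.13 times as high in the broadband group.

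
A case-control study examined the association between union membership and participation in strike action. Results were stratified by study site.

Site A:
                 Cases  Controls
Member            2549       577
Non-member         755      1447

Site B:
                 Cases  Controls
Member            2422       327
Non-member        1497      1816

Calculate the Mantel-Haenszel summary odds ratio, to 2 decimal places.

8.72

OR_MH = Σ(aᵢdᵢ/nᵢ) / Σ(bᵢcᵢ/nᵢ), where nᵢ is the stratum total.
Stratum 1 (Site A): n = 5328; a·d/n = 2549·1447/5328 = 692.2678; b·c/n = 577·755/5328 = 81.7633
Stratum 2 (Site B): n = 6062; a·d/n = 2422·1816/6062 = 725.5612; b·c/n = 327·1497/6062 = 80.7521
OR_MH = (692.2678 + 725.5612) / (81.7633 + 80.7521) = 1417.8290 / 162.5154 = 8.72428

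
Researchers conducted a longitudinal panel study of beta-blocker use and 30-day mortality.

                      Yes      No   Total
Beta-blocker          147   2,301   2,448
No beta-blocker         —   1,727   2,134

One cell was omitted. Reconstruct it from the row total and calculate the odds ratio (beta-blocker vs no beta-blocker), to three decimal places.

The missing cell is in the unexposed row: 2134 − 1727 = 407.
So a = 147, b = 2301, c = 407, d = 1727.
OR = (a·d)/(b·c) = (147 × 1727) / (2301 × 407) = 253869 / 936507 = 0.27108

0.271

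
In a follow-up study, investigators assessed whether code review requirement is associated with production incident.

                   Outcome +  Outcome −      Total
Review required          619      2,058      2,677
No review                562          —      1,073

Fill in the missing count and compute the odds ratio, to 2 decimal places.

The missing cell is in the unexposed row: 1073 − 562 = 511.
So a = 619, b = 2058, c = 562, d = 511.
OR = (a·d)/(b·c) = (619 × 511) / (2058 × 562) = 316309 / 1156596 = 0.27348

0.27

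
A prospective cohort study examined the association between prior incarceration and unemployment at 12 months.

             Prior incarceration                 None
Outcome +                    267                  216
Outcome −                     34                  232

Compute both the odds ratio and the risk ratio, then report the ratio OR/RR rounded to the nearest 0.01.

Reading the table with exposure as columns: a = 267 (Prior incarceration, case), b = 34 (Prior incarceration, non-case), c = 216 (None, case), d = 232.
OR = (267·232)/(34·216) = 61944/7344 = 8.43464
Risk in exposed = 267/301 = 0.88704; risk in unexposed = 216/448 = 0.48214; RR = 1.83979
OR/RR = 8.43464 / 1.83979 = 4.58456
The outcome is not rare, so the OR lies further from 1 than the RR.

4.58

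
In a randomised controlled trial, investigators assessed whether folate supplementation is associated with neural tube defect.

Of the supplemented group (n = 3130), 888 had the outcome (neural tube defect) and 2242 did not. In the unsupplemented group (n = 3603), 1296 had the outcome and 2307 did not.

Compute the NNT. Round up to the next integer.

14

Risk in treated group = 888/3130 = 0.28371; risk in control = 1296/3603 = 0.35970.
Absolute risk reduction = 0.35970 − 0.28371 = 0.07599
NNT = 1 / ARR = 1 / 0.07599 = 13.159 → round up → 14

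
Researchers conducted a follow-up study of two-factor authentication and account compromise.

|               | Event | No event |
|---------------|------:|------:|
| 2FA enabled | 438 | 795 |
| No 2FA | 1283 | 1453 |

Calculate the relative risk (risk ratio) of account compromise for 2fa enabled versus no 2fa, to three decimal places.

Cells: a = 438, b = 795, c = 1283, d = 1453.
Risk in exposed = 438/1233 = 0.35523; risk in unexposed = 1283/2736 = 0.46893.
RR = 0.35523 / 0.46893 = 0.75753
The risk is 24% lower among the exposed than among the unexposed.

0.758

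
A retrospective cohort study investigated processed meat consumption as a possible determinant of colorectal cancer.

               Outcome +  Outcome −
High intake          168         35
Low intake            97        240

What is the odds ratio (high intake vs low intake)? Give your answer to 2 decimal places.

Cells: a = 168, b = 35, c = 97, d = 240.
OR = (a·d)/(b·c) = (168 × 240) / (35 × 97) = 40320 / 3395 = 11.87629
The odds of colorectal cancer are about 11.88 times as high in the high intake group.

11.88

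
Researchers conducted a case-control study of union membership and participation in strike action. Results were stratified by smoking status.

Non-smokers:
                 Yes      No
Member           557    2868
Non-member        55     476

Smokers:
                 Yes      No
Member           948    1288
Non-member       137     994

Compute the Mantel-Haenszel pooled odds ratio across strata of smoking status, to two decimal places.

3.76

OR_MH = Σ(aᵢdᵢ/nᵢ) / Σ(bᵢcᵢ/nᵢ), where nᵢ is the stratum total.
Stratum 1 (Non-smokers): n = 3956; a·d/n = 557·476/3956 = 67.0202; b·c/n = 2868·55/3956 = 39.8736
Stratum 2 (Smokers): n = 3367; a·d/n = 948·994/3367 = 279.8669; b·c/n = 1288·137/3367 = 52.4075
OR_MH = (67.0202 + 279.8669) / (39.8736 + 52.4075) = 346.8872 / 92.2811 = 3.75903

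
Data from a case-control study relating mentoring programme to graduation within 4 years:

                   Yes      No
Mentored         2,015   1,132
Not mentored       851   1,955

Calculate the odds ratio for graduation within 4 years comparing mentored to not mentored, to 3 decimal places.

4.089

Cells: a = 2015, b = 1132, c = 851, d = 1955.
OR = (a·d)/(b·c) = (2015 × 1955) / (1132 × 851) = 3939325 / 963332 = 4.08927
The odds of graduation within 4 years are about 4.09 times as high in the mentored group.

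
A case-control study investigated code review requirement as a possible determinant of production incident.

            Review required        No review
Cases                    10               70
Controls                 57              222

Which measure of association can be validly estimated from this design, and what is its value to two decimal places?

0.56

Reading the table with exposure as columns: a = 10 (Review required, case), b = 57 (Review required, non-case), c = 70 (No review, case), d = 222.
This is a case-control study: participants were sampled on outcome status, so risks in the source population cannot be estimated directly — relative risk is not valid here. The odds ratio is the appropriate measure.
OR = (a·d)/(b·c) = (10 × 222) / (57 × 70) = 2220 / 3990 = 0.55639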